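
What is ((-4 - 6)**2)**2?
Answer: 10000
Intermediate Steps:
((-4 - 6)**2)**2 = ((-10)**2)**2 = 100**2 = 10000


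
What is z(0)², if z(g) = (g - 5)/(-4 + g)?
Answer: 25/16 ≈ 1.5625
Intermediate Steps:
z(g) = (-5 + g)/(-4 + g)
z(0)² = ((-5 + 0)/(-4 + 0))² = (-5/(-4))² = (-¼*(-5))² = (5/4)² = 25/16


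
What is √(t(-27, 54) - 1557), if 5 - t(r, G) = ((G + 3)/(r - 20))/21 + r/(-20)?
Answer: I*√16812990635/3290 ≈ 39.412*I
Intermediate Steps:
t(r, G) = 5 + r/20 - (3 + G)/(21*(-20 + r)) (t(r, G) = 5 - (((G + 3)/(r - 20))/21 + r/(-20)) = 5 - (((3 + G)/(-20 + r))*(1/21) + r*(-1/20)) = 5 - (((3 + G)/(-20 + r))*(1/21) - r/20) = 5 - ((3 + G)/(21*(-20 + r)) - r/20) = 5 - (-r/20 + (3 + G)/(21*(-20 + r))) = 5 + (r/20 - (3 + G)/(21*(-20 + r))) = 5 + r/20 - (3 + G)/(21*(-20 + r)))
√(t(-27, 54) - 1557) = √((-42060 - 20*54 + 21*(-27)² + 1680*(-27))/(420*(-20 - 27)) - 1557) = √((1/420)*(-42060 - 1080 + 21*729 - 45360)/(-47) - 1557) = √((1/420)*(-1/47)*(-42060 - 1080 + 15309 - 45360) - 1557) = √((1/420)*(-1/47)*(-73191) - 1557) = √(24397/6580 - 1557) = √(-10220663/6580) = I*√16812990635/3290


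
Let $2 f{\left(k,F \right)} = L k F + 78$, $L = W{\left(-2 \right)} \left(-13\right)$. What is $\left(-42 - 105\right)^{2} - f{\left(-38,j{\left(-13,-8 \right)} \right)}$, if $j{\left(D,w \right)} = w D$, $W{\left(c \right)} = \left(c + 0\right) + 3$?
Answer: $-4118$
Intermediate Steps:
$W{\left(c \right)} = 3 + c$ ($W{\left(c \right)} = c + 3 = 3 + c$)
$j{\left(D,w \right)} = D w$
$L = -13$ ($L = \left(3 - 2\right) \left(-13\right) = 1 \left(-13\right) = -13$)
$f{\left(k,F \right)} = 39 - \frac{13 F k}{2}$ ($f{\left(k,F \right)} = \frac{- 13 k F + 78}{2} = \frac{- 13 F k + 78}{2} = \frac{78 - 13 F k}{2} = 39 - \frac{13 F k}{2}$)
$\left(-42 - 105\right)^{2} - f{\left(-38,j{\left(-13,-8 \right)} \right)} = \left(-42 - 105\right)^{2} - \left(39 - \frac{13}{2} \left(\left(-13\right) \left(-8\right)\right) \left(-38\right)\right) = \left(-147\right)^{2} - \left(39 - 676 \left(-38\right)\right) = 21609 - \left(39 + 25688\right) = 21609 - 25727 = -4118$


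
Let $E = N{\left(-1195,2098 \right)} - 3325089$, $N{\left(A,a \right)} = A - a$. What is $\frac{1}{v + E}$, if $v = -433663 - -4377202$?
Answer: $\frac{1}{615157} \approx 1.6256 \cdot 10^{-6}$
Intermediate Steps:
$E = -3328382$ ($E = \left(-1195 - 2098\right) - 3325089 = -3293 - 3325089 = -3328382$)
$v = 3943539$ ($v = -433663 + 4377202 = 3943539$)
$\frac{1}{v + E} = \frac{1}{3943539 - 3328382} = \frac{1}{615157}$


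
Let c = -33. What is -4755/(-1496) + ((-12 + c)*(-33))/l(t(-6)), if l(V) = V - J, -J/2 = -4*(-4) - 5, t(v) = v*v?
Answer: 1248675/43384 ≈ 28.782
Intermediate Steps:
t(v) = v**2
J = -22 (J = -2*(-4*(-4) - 5) = -2*(16 - 5) = -2*11 = -22)
l(V) = 22 + V (l(V) = V - 1*(-22) = V + 22 = 22 + V)
-4755/(-1496) + ((-12 + c)*(-33))/l(t(-6)) = -4755/(-1496) + ((-12 - 33)*(-33))/(22 + (-6)**2) = -4755*(-1/1496) + (-45*(-33))/(22 + 36) = 4755/1496 + 1485/58 = 1248675/43384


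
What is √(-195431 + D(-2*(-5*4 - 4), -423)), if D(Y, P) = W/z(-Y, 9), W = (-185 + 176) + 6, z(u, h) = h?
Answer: I*√1758882/3 ≈ 442.08*I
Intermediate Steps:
W = -3 (W = -9 + 6 = -3)
D(Y, P) = -⅓ (D(Y, P) = -3/9 = -3*⅑ = -⅓)
√(-195431 + D(-2*(-5*4 - 4), -423)) = √(-195431 - ⅓) = √(-586294/3) = I*√1758882/3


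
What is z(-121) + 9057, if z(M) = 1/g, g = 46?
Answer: 416623/46 ≈ 9057.0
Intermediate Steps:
z(M) = 1/46
z(-121) + 9057 = 1/46 + 9057 = 416623/46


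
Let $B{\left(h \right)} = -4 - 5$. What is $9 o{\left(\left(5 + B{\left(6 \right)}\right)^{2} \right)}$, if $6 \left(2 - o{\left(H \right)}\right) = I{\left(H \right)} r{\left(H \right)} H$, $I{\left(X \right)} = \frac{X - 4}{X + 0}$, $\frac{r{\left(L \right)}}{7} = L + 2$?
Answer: $-2250$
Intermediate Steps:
$B{\left(h \right)} = -9$ ($B{\left(h \right)} = -4 - 5 = -9$)
$r{\left(L \right)} = 14 + 7 L$ ($r{\left(L \right)} = 7 \left(L + 2\right) = 7 \left(2 + L\right) = 14 + 7 L$)
$I{\left(X \right)} = \frac{-4 + X}{X}$
$o{\left(H \right)} = 2 - \frac{\left(-4 + H\right) \left(14 + 7 H\right)}{6}$ ($o{\left(H \right)} = 2 - \frac{\frac{-4 + H}{H} \left(14 + 7 H\right) H}{6} = 2 - \frac{\frac{\left(-4 + H\right) \left(14 + 7 H\right)}{H} H}{6} = 2 - \frac{\left(-4 + H\right) \left(14 + 7 H\right)}{6}$)
$9 o{\left(\left(5 + B{\left(6 \right)}\right)^{2} \right)} = 9 \left(2 - \frac{7 \left(-4 + \left(5 - 9\right)^{2}\right) \left(2 + \left(5 - 9\right)^{2}\right)}{6}\right) = 9 \left(2 - \frac{7 \left(-4 + \left(-4\right)^{2}\right) \left(2 + \left(-4\right)^{2}\right)}{6}\right) = 9 \left(2 - \frac{7 \left(-4 + 16\right) \left(2 + 16\right)}{6}\right) = 9 \left(2 - 14 \cdot 18\right) = 9 \left(2 - 252\right) = 9 \left(-250\right) = -2250$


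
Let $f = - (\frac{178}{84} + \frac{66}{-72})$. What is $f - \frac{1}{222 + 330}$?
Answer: $- \frac{1551}{1288} \approx -1.2042$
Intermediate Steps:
$f = - \frac{101}{84}$ ($f = - (178 \cdot \frac{1}{84} + 66 \left(- \frac{1}{72}\right)) = - (\frac{89}{42} - \frac{11}{12}) = \left(-1\right) \frac{101}{84} = - \frac{101}{84} \approx -1.2024$)
$f - \frac{1}{222 + 330} = - \frac{101}{84} - \frac{1}{222 + 330} = - \frac{101}{84} - \frac{1}{552} = - \frac{1551}{1288}$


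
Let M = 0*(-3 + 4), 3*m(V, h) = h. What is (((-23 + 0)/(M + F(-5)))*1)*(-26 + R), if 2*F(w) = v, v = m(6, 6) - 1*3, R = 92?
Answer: 3036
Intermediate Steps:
m(V, h) = h/3
v = -1 (v = (1/3)*6 - 1*3 = 2 - 3 = -1)
M = 0 (M = 0*1 = 0)
F(w) = -1/2 (F(w) = (1/2)*(-1) = -1/2)
(((-23 + 0)/(M + F(-5)))*1)*(-26 + R) = (((-23 + 0)/(0 - 1/2))*1)*(-26 + 92) = (-23/(-1/2)*1)*66 = (-23*(-2)*1)*66 = (46*1)*66 = 46*66 = 3036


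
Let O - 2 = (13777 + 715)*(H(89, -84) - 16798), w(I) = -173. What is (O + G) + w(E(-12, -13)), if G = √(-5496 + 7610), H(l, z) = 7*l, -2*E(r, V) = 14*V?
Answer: -234408271 + √2114 ≈ -2.3441e+8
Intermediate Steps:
E(r, V) = -7*V
O = -234408098 (O = 2 + (13777 + 715)*(7*89 - 16798) = 2 + 14492*(623 - 16798) = 2 + 14492*(-16175) = 2 - 234408100 = -234408098)
G = √2114 ≈ 45.978
(O + G) + w(E(-12, -13)) = (-234408098 + √2114) - 173 = -234408271 + √2114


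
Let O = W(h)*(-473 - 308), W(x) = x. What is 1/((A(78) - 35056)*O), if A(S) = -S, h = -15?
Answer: -1/411594810 ≈ -2.4296e-9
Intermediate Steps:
O = 11715 (O = -15*(-473 - 308) = -15*(-781) = 11715)
1/((A(78) - 35056)*O) = 1/(-1*78 - 35056*11715) = (1/11715)/(-78 - 35056) = (1/11715)/(-35134) = -1/35134*1/11715 = -1/411594810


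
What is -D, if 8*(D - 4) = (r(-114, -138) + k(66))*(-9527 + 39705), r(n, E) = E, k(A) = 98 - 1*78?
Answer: 890243/2 ≈ 4.4512e+5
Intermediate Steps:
k(A) = 20 (k(A) = 98 - 78 = 20)
D = -890243/2 (D = 4 + ((-138 + 20)*(-9527 + 39705))/8 = 4 + (-118*30178)/8 = 4 + (⅛)*(-3561004) = 4 - 890251/2 = -890243/2 ≈ -4.4512e+5)
-D = -1*(-890243/2) = 890243/2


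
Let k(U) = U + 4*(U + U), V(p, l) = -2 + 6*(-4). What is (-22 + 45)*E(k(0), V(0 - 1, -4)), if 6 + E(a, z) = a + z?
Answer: -736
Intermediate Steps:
V(p, l) = -26 (V(p, l) = -2 - 24 = -26)
k(U) = 9*U (k(U) = U + 4*(2*U) = U + 8*U = 9*U)
E(a, z) = -6 + a + z (E(a, z) = -6 + (a + z) = -6 + a + z)
(-22 + 45)*E(k(0), V(0 - 1, -4)) = (-22 + 45)*(-6 + 9*0 - 26) = 23*(-6 + 0 - 26) = 23*(-32) = -736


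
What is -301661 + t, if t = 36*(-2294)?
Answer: -384245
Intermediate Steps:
t = -82584
-301661 + t = -301661 - 82584 = -384245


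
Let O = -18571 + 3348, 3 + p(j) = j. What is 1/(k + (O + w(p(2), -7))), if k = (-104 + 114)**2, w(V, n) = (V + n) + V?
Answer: -1/15132 ≈ -6.6085e-5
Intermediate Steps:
p(j) = -3 + j
O = -15223
w(V, n) = n + 2*V
k = 100 (k = 10**2 = 100)
1/(k + (O + w(p(2), -7))) = 1/(100 + (-15223 + (-7 + 2*(-3 + 2)))) = 1/(100 + (-15223 + (-7 + 2*(-1)))) = 1/(100 + (-15223 + (-7 - 2))) = 1/(100 + (-15223 - 9)) = 1/(100 - 15232) = 1/(-15132) = -1/15132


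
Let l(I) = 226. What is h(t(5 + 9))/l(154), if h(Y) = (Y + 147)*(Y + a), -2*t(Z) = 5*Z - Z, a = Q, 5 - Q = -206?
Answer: 21777/226 ≈ 96.358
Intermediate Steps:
Q = 211 (Q = 5 - 1*(-206) = 5 + 206 = 211)
a = 211
t(Z) = -2*Z (t(Z) = -(5*Z - Z)/2 = -2*Z)
h(Y) = (147 + Y)*(211 + Y) (h(Y) = (Y + 147)*(Y + 211) = (147 + Y)*(211 + Y))
h(t(5 + 9))/l(154) = (31017 + (-2*(5 + 9))² + 358*(-2*(5 + 9)))/226 = (31017 + (-2*14)² + 358*(-2*14))*(1/226) = (31017 + (-28)² + 358*(-28))*(1/226) = (31017 + 784 - 10024)*(1/226) = 21777*(1/226) = 21777/226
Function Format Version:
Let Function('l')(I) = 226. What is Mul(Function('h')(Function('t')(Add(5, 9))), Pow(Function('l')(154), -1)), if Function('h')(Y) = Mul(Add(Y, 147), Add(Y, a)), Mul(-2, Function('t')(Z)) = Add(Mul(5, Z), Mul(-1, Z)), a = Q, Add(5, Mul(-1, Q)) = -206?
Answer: Rational(21777, 226) ≈ 96.358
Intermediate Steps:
Q = 211 (Q = Add(5, Mul(-1, -206)) = Add(5, 206) = 211)
a = 211
Function('t')(Z) = Mul(-2, Z) (Function('t')(Z) = Mul(Rational(-1, 2), Add(Mul(5, Z), Mul(-1, Z))) = Mul(Rational(-1, 2), Mul(4, Z)) = Mul(-2, Z))
Function('h')(Y) = Mul(Add(147, Y), Add(211, Y)) (Function('h')(Y) = Mul(Add(Y, 147), Add(Y, 211)) = Mul(Add(147, Y), Add(211, Y)))
Mul(Function('h')(Function('t')(Add(5, 9))), Pow(Function('l')(154), -1)) = Mul(Add(31017, Pow(Mul(-2, Add(5, 9)), 2), Mul(358, Mul(-2, Add(5, 9)))), Pow(226, -1)) = Mul(Add(31017, Pow(Mul(-2, 14), 2), Mul(358, Mul(-2, 14))), Rational(1, 226)) = Mul(Add(31017, Pow(-28, 2), Mul(358, -28)), Rational(1, 226)) = Mul(Add(31017, 784, -10024), Rational(1, 226)) = Mul(21777, Rational(1, 226)) = Rational(21777, 226)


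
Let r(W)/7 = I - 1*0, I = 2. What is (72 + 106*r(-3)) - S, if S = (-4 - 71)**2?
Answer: -4069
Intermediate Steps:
r(W) = 14 (r(W) = 7*(2 - 1*0) = 7*(2 + 0) = 7*2 = 14)
S = 5625 (S = (-75)**2 = 5625)
(72 + 106*r(-3)) - S = (72 + 106*14) - 1*5625 = (72 + 1484) - 5625 = 1556 - 5625 = -4069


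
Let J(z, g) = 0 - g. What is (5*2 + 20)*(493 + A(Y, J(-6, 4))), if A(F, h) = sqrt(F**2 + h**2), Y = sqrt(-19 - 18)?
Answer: 14790 + 30*I*sqrt(21) ≈ 14790.0 + 137.48*I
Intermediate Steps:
J(z, g) = -g
Y = I*sqrt(37) (Y = sqrt(-37) = I*sqrt(37) ≈ 6.0828*I)
(5*2 + 20)*(493 + A(Y, J(-6, 4))) = (5*2 + 20)*(493 + sqrt((I*sqrt(37))**2 + (-1*4)**2)) = (10 + 20)*(493 + sqrt(-37 + (-4)**2)) = 30*(493 + sqrt(-37 + 16)) = 30*(493 + sqrt(-21)) = 30*(493 + I*sqrt(21)) = 14790 + 30*I*sqrt(21)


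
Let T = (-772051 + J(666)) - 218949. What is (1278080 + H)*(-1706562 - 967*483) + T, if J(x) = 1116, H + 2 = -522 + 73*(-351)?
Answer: -2721231353143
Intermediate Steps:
H = -26147 (H = -2 + (-522 + 73*(-351)) = -2 + (-522 - 25623) = -2 - 26145 = -26147)
T = -989884 (T = (-772051 + 1116) - 218949 = -770935 - 218949 = -989884)
(1278080 + H)*(-1706562 - 967*483) + T = (1278080 - 26147)*(-1706562 - 967*483) - 989884 = 1251933*(-1706562 - 467061) - 989884 = 1251933*(-2173623) - 989884 = -2721230363259 - 989884 = -2721231353143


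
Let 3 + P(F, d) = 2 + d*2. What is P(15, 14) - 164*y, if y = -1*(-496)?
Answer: -81317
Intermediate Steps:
P(F, d) = -1 + 2*d (P(F, d) = -3 + (2 + d*2) = -3 + (2 + 2*d) = -1 + 2*d)
y = 496
P(15, 14) - 164*y = (-1 + 2*14) - 164*496 = (-1 + 28) - 81344 = 27 - 81344 = -81317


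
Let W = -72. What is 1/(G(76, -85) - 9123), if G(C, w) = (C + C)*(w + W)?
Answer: -1/32987 ≈ -3.0315e-5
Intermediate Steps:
G(C, w) = 2*C*(-72 + w) (G(C, w) = (C + C)*(w - 72) = (2*C)*(-72 + w) = 2*C*(-72 + w))
1/(G(76, -85) - 9123) = 1/(2*76*(-72 - 85) - 9123) = 1/(2*76*(-157) - 9123) = 1/(-23864 - 9123) = 1/(-32987) = -1/32987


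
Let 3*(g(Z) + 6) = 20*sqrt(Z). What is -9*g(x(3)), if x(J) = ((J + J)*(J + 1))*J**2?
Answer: 54 - 360*sqrt(6) ≈ -827.82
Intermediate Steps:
x(J) = 2*J**3*(1 + J) (x(J) = ((2*J)*(1 + J))*J**2 = (2*J*(1 + J))*J**2 = 2*J**3*(1 + J))
g(Z) = -6 + 20*sqrt(Z)/3 (g(Z) = -6 + (20*sqrt(Z))/3 = -6 + 20*sqrt(Z)/3)
-9*g(x(3)) = -9*(-6 + 20*sqrt(2*3**3*(1 + 3))/3) = -9*(-6 + 20*sqrt(2*27*4)/3) = -9*(-6 + 20*sqrt(216)/3) = -9*(-6 + 20*(6*sqrt(6))/3) = -9*(-6 + 40*sqrt(6)) = 54 - 360*sqrt(6)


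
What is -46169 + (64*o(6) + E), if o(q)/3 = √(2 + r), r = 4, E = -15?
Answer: -46184 + 192*√6 ≈ -45714.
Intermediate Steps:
o(q) = 3*√6 (o(q) = 3*√(2 + 4) = 3*√6)
-46169 + (64*o(6) + E) = -46169 + (64*(3*√6) - 15) = -46169 + (192*√6 - 15) = -46169 + (-15 + 192*√6) = -46184 + 192*√6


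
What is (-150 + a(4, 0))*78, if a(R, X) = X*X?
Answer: -11700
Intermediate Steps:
a(R, X) = X**2
(-150 + a(4, 0))*78 = (-150 + 0**2)*78 = (-150 + 0)*78 = -150*78 = -11700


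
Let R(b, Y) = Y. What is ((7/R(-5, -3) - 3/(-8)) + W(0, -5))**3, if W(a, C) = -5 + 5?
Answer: -103823/13824 ≈ -7.5103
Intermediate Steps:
W(a, C) = 0
((7/R(-5, -3) - 3/(-8)) + W(0, -5))**3 = ((7/(-3) - 3/(-8)) + 0)**3 = ((7*(-1/3) - 3*(-1/8)) + 0)**3 = ((-7/3 + 3/8) + 0)**3 = (-47/24 + 0)**3 = (-47/24)**3 = -103823/13824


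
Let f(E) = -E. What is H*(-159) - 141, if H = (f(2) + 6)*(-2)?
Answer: 1131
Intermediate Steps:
H = -8 (H = (-1*2 + 6)*(-2) = (-2 + 6)*(-2) = 4*(-2) = -8)
H*(-159) - 141 = -8*(-159) - 141 = 1272 - 141 = 1131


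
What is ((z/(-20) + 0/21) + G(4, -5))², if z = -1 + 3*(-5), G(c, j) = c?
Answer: 576/25 ≈ 23.040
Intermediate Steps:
z = -16 (z = -1 - 15 = -16)
((z/(-20) + 0/21) + G(4, -5))² = ((-16/(-20) + 0/21) + 4)² = ((-16*(-1/20) + 0*(1/21)) + 4)² = ((⅘ + 0) + 4)² = (⅘ + 4)² = (24/5)² = 576/25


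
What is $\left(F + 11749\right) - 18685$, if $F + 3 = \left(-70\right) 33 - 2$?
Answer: $-9251$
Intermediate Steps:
$F = -2315$ ($F = -3 - 2312 = -2315$)
$\left(F + 11749\right) - 18685 = \left(-2315 + 11749\right) - 18685 = 9434 - 18685 = -9251$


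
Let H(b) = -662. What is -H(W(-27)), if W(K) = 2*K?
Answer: 662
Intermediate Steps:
-H(W(-27)) = -1*(-662) = 662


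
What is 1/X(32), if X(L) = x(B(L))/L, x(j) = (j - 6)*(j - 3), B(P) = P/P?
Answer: 16/5 ≈ 3.2000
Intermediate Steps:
B(P) = 1
x(j) = (-6 + j)*(-3 + j)
X(L) = 10/L (X(L) = (18 + 1² - 9*1)/L = (18 + 1 - 9)/L = 10/L)
1/X(32) = 1/(10/32) = 1/(10*(1/32)) = 1/(5/16) = 16/5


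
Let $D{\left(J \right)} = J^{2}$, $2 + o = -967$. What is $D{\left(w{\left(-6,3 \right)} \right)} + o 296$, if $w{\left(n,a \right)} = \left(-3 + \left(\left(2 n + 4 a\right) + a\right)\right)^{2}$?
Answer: $-286824$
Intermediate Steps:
$w{\left(n,a \right)} = \left(-3 + 2 n + 5 a\right)^{2}$ ($w{\left(n,a \right)} = \left(-3 + \left(2 n + 5 a\right)\right)^{2} = \left(-3 + 2 n + 5 a\right)^{2}$)
$o = -969$ ($o = -2 - 967 = -969$)
$D{\left(w{\left(-6,3 \right)} \right)} + o 296 = \left(\left(-3 + 2 \left(-6\right) + 5 \cdot 3\right)^{2}\right)^{2} - 286824 = \left(\left(-3 - 12 + 15\right)^{2}\right)^{2} - 286824 = \left(0^{2}\right)^{2} - 286824 = 0^{2} - 286824 = 0 - 286824 = -286824$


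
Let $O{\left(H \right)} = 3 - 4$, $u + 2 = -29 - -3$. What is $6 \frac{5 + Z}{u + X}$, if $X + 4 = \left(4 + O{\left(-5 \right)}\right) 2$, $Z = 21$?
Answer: $-6$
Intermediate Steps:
$u = -28$ ($u = -2 - 26 = -28$)
$O{\left(H \right)} = -1$
$X = 2$ ($X = -4 + \left(4 - 1\right) 2 = -4 + 3 \cdot 2 = -4 + 6 = 2$)
$6 \frac{5 + Z}{u + X} = 6 \frac{5 + 21}{-28 + 2} = 6 \frac{26}{-26} = 6 \cdot 26 \left(- \frac{1}{26}\right) = 6 \left(-1\right) = -6$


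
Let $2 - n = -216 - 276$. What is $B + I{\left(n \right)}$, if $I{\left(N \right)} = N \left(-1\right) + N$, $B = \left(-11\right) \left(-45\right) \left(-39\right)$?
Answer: $-19305$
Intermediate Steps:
$B = -19305$ ($B = 495 \left(-39\right) = -19305$)
$n = 494$ ($n = 2 - \left(-216 - 276\right) = 2 - -492 = 2 + 492 = 494$)
$I{\left(N \right)} = 0$ ($I{\left(N \right)} = - N + N = 0$)
$B + I{\left(n \right)} = -19305 + 0 = -19305$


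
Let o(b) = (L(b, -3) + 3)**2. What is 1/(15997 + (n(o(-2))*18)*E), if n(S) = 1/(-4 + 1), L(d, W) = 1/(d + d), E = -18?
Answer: 1/16105 ≈ 6.2093e-5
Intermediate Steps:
L(d, W) = 1/(2*d)
o(b) = (3 + 1/(2*b))**2 (o(b) = (1/(2*b) + 3)**2 = (3 + 1/(2*b))**2)
n(S) = -1/3 (n(S) = 1/(-3) = -1/3)
1/(15997 + (n(o(-2))*18)*E) = 1/(15997 - 1/3*18*(-18)) = 1/(15997 - 6*(-18)) = 1/(15997 + 108) = 1/16105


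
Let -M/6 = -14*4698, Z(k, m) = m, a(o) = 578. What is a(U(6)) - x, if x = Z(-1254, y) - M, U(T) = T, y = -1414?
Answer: 396624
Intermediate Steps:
M = 394632 (M = -(-84)*4698 = -6*(-65772) = 394632)
x = -396046 (x = -1414 - 1*394632 = -1414 - 394632 = -396046)
a(U(6)) - x = 578 - 1*(-396046) = 578 + 396046 = 396624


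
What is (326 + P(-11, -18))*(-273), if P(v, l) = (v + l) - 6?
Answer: -79443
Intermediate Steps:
P(v, l) = -6 + l + v (P(v, l) = (l + v) - 6 = -6 + l + v)
(326 + P(-11, -18))*(-273) = (326 + (-6 - 18 - 11))*(-273) = (326 - 35)*(-273) = 291*(-273) = -79443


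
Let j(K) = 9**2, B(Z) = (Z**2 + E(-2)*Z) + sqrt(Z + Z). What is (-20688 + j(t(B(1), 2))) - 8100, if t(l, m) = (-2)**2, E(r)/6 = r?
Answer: -28707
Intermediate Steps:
E(r) = 6*r
B(Z) = Z**2 - 12*Z + sqrt(2)*sqrt(Z) (B(Z) = (Z**2 + (6*(-2))*Z) + sqrt(Z + Z) = (Z**2 - 12*Z) + sqrt(2*Z) = (Z**2 - 12*Z) + sqrt(2)*sqrt(Z) = Z**2 - 12*Z + sqrt(2)*sqrt(Z))
t(l, m) = 4
j(K) = 81
(-20688 + j(t(B(1), 2))) - 8100 = (-20688 + 81) - 8100 = -20607 - 8100 = -28707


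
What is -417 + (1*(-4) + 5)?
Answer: -416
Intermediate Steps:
-417 + (1*(-4) + 5) = -417 + (-4 + 5) = -417 + 1 = -416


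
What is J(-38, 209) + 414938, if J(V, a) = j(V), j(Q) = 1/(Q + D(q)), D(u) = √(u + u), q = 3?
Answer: 298340403/719 - √6/1438 ≈ 4.1494e+5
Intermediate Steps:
D(u) = √2*√u (D(u) = √(2*u) = √2*√u)
j(Q) = 1/(Q + √6) (j(Q) = 1/(Q + √2*√3) = 1/(Q + √6))
J(V, a) = 1/(V + √6)
J(-38, 209) + 414938 = 1/(-38 + √6) + 414938 = 414938 + 1/(-38 + √6)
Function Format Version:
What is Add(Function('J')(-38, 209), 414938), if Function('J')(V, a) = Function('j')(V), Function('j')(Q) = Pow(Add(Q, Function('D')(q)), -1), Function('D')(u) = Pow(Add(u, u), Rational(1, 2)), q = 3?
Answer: Add(Rational(298340403, 719), Mul(Rational(-1, 1438), Pow(6, Rational(1, 2)))) ≈ 4.1494e+5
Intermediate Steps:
Function('D')(u) = Mul(Pow(2, Rational(1, 2)), Pow(u, Rational(1, 2))) (Function('D')(u) = Pow(Mul(2, u), Rational(1, 2)) = Mul(Pow(2, Rational(1, 2)), Pow(u, Rational(1, 2))))
Function('j')(Q) = Pow(Add(Q, Pow(6, Rational(1, 2))), -1) (Function('j')(Q) = Pow(Add(Q, Mul(Pow(2, Rational(1, 2)), Pow(3, Rational(1, 2)))), -1) = Pow(Add(Q, Pow(6, Rational(1, 2))), -1))
Function('J')(V, a) = Pow(Add(V, Pow(6, Rational(1, 2))), -1)
Add(Function('J')(-38, 209), 414938) = Add(Pow(Add(-38, Pow(6, Rational(1, 2))), -1), 414938) = Add(414938, Pow(Add(-38, Pow(6, Rational(1, 2))), -1))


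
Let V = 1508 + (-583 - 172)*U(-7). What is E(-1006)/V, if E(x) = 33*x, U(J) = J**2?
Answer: 11066/11829 ≈ 0.93550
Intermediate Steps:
V = -35487 (V = 1508 + (-583 - 172)*(-7)**2 = 1508 - 755*49 = 1508 - 36995 = -35487)
E(-1006)/V = (33*(-1006))/(-35487) = -33198*(-1/35487) = 11066/11829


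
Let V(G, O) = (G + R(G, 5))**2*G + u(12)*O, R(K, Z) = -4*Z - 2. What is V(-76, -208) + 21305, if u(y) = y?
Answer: -711095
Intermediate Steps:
R(K, Z) = -2 - 4*Z
V(G, O) = 12*O + G*(-22 + G)**2 (V(G, O) = (G + (-2 - 4*5))**2*G + 12*O = (G + (-2 - 20))**2*G + 12*O = (G - 22)**2*G + 12*O = (-22 + G)**2*G + 12*O = G*(-22 + G)**2 + 12*O = 12*O + G*(-22 + G)**2)
V(-76, -208) + 21305 = (12*(-208) - 76*(-22 - 76)**2) + 21305 = (-2496 - 76*(-98)**2) + 21305 = (-2496 - 76*9604) + 21305 = (-2496 - 729904) + 21305 = -732400 + 21305 = -711095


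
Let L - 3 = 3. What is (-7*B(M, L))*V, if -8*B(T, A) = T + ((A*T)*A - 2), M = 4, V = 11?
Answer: 5621/4 ≈ 1405.3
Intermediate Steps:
L = 6 (L = 3 + 3 = 6)
B(T, A) = 1/4 - T/8 - T*A**2/8 (B(T, A) = -(T + ((A*T)*A - 2))/8 = -(T + (T*A**2 - 2))/8 = -(T + (-2 + T*A**2))/8 = -(-2 + T + T*A**2)/8 = 1/4 - T/8 - T*A**2/8)
(-7*B(M, L))*V = -7*(1/4 - 1/8*4 - 1/8*4*6**2)*11 = -7*(1/4 - 1/2 - 1/8*4*36)*11 = -7*(1/4 - 1/2 - 18)*11 = -7*(-73/4)*11 = (511/4)*11 = 5621/4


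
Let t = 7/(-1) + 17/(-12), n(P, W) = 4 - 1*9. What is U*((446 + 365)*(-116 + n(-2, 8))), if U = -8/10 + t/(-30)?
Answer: 18350497/360 ≈ 50974.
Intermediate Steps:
n(P, W) = -5 (n(P, W) = 4 - 9 = -5)
t = -101/12 (t = 7*(-1) + 17*(-1/12) = -7 - 17/12 = -101/12 ≈ -8.4167)
U = -187/360 (U = -8/10 - 101/12/(-30) = -8*⅒ - 101/12*(-1/30) = -⅘ + 101/360 = -187/360 ≈ -0.51944)
U*((446 + 365)*(-116 + n(-2, 8))) = -187*(446 + 365)*(-116 - 5)/360 = -151657*(-121)/360 = -187/360*(-98131) = 18350497/360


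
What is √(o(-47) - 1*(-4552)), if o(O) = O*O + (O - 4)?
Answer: √6710 ≈ 81.915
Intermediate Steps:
o(O) = -4 + O + O² (o(O) = O² + (-4 + O) = -4 + O + O²)
√(o(-47) - 1*(-4552)) = √((-4 - 47 + (-47)²) - 1*(-4552)) = √((-4 - 47 + 2209) + 4552) = √(2158 + 4552) = √6710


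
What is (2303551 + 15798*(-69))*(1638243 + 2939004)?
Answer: 5554438884783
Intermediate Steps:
(2303551 + 15798*(-69))*(1638243 + 2939004) = (2303551 - 1090062)*4577247 = 1213489*4577247 = 5554438884783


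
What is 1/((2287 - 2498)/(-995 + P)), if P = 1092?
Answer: -97/211 ≈ -0.45972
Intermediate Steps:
1/((2287 - 2498)/(-995 + P)) = 1/((2287 - 2498)/(-995 + 1092)) = 1/(-211/97) = -97/211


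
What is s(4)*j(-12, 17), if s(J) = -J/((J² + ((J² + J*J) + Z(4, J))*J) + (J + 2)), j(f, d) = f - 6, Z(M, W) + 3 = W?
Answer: 36/77 ≈ 0.46753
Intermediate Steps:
Z(M, W) = -3 + W
j(f, d) = -6 + f
s(J) = -J/(2 + J + J² + J*(-3 + J + 2*J²)) (s(J) = -J/((J² + ((J² + J*J) + (-3 + J))*J) + (J + 2)) = -J/((J² + ((J² + J²) + (-3 + J))*J) + (2 + J)) = -J/((J² + (2*J² + (-3 + J))*J) + (2 + J)) = -J/((J² + (-3 + J + 2*J²)*J) + (2 + J)) = -J/((J² + J*(-3 + J + 2*J²)) + (2 + J)) = -J/(2 + J + J² + J*(-3 + J + 2*J²)))
s(4)*j(-12, 17) = (-1*4/(2 - 2*4 + 2*4² + 2*4³))*(-6 - 12) = -1*4/(2 - 8 + 2*16 + 2*64)*(-18) = -1*4/(2 - 8 + 32 + 128)*(-18) = -1*4/154*(-18) = -1*4*1/154*(-18) = -2/77*(-18) = 36/77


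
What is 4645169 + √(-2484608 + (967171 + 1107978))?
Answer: 4645169 + I*√409459 ≈ 4.6452e+6 + 639.89*I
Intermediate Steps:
4645169 + √(-2484608 + (967171 + 1107978)) = 4645169 + √(-2484608 + 2075149) = 4645169 + √(-409459) = 4645169 + I*√409459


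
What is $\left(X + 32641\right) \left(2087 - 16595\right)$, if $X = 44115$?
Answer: $-1113576048$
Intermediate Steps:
$\left(X + 32641\right) \left(2087 - 16595\right) = \left(44115 + 32641\right) \left(2087 - 16595\right) = 76756 \left(-14508\right) = -1113576048$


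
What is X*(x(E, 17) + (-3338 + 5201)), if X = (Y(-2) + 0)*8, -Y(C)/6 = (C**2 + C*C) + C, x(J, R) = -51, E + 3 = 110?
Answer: -521856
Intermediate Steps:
E = 107 (E = -3 + 110 = 107)
Y(C) = -12*C**2 - 6*C (Y(C) = -6*((C**2 + C*C) + C) = -6*((C**2 + C**2) + C) = -6*(2*C**2 + C) = -6*(C + 2*C**2) = -12*C**2 - 6*C)
X = -288 (X = (-6*(-2)*(1 + 2*(-2)) + 0)*8 = (-6*(-2)*(1 - 4) + 0)*8 = (-6*(-2)*(-3) + 0)*8 = (-36 + 0)*8 = -36*8 = -288)
X*(x(E, 17) + (-3338 + 5201)) = -288*(-51 + (-3338 + 5201)) = -288*(-51 + 1863) = -288*1812 = -521856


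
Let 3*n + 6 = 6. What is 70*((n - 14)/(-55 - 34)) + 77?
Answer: 7833/89 ≈ 88.011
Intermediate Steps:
n = 0 (n = -2 + (⅓)*6 = -2 + 2 = 0)
70*((n - 14)/(-55 - 34)) + 77 = 70*((0 - 14)/(-55 - 34)) + 77 = 70*(-14/(-89)) + 77 = 70*(-14*(-1/89)) + 77 = 70*(14/89) + 77 = 980/89 + 77 = 7833/89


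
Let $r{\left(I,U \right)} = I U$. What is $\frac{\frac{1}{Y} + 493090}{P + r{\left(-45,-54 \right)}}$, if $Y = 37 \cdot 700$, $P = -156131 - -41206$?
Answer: $- \frac{12771031001}{2913620500} \approx -4.3832$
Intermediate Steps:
$P = -114925$ ($P = -156131 + 41206 = -114925$)
$Y = 25900$
$\frac{\frac{1}{Y} + 493090}{P + r{\left(-45,-54 \right)}} = \frac{\frac{1}{25900} + 493090}{-114925 - -2430} = \frac{\frac{1}{25900} + 493090}{-114925 + 2430} = \frac{12771031001}{25900 \left(-112495\right)} = \frac{12771031001}{25900} \left(- \frac{1}{112495}\right) = - \frac{12771031001}{2913620500}$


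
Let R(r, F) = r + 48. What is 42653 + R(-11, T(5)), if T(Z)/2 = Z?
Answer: 42690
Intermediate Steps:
T(Z) = 2*Z
R(r, F) = 48 + r
42653 + R(-11, T(5)) = 42653 + (48 - 11) = 42653 + 37 = 42690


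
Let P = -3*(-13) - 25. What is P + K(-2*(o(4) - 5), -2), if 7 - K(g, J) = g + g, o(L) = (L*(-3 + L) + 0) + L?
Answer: 33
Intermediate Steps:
o(L) = L + L*(-3 + L) (o(L) = L*(-3 + L) + L = L + L*(-3 + L))
P = 14 (P = 39 - 25 = 14)
K(g, J) = 7 - 2*g (K(g, J) = 7 - (g + g) = 7 - 2*g)
P + K(-2*(o(4) - 5), -2) = 14 + (7 - (-4)*(4*(-2 + 4) - 5)) = 14 + (7 - (-4)*(4*2 - 5)) = 14 + (7 - (-4)*(8 - 5)) = 14 + (7 - (-4)*3) = 14 + (7 - 2*(-6)) = 14 + (7 + 12) = 14 + 19 = 33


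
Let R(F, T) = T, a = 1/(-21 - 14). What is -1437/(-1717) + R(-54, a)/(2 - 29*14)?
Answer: 201197/240380 ≈ 0.83700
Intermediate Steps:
a = -1/35 (a = 1/(-35) = -1/35 ≈ -0.028571)
-1437/(-1717) + R(-54, a)/(2 - 29*14) = -1437/(-1717) - 1/(35*(2 - 29*14)) = -1437*(-1/1717) - 1/(35*(2 - 406)) = 1437/1717 - 1/35/(-404) = 1437/1717 - 1/35*(-1/404) = 1437/1717 + 1/14140 = 201197/240380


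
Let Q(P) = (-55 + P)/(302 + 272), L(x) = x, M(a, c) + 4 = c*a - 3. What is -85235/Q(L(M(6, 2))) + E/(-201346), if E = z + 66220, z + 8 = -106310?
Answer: 492541645342/503365 ≈ 9.7850e+5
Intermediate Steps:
z = -106318 (z = -8 - 106310 = -106318)
M(a, c) = -7 + a*c (M(a, c) = -4 + (c*a - 3) = -4 + (a*c - 3) = -4 + (-3 + a*c) = -7 + a*c)
Q(P) = -55/574 + P/574 (Q(P) = (-55 + P)/574 = (-55 + P)*(1/574) = -55/574 + P/574)
E = -40098 (E = -106318 + 66220 = -40098)
-85235/Q(L(M(6, 2))) + E/(-201346) = -85235/(-55/574 + (-7 + 6*2)/574) - 40098/(-201346) = -85235/(-55/574 + (-7 + 12)/574) - 40098*(-1/201346) = -85235/(-55/574 + (1/574)*5) + 20049/100673 = -85235/(-55/574 + 5/574) + 20049/100673 = -85235/(-25/287) + 20049/100673 = -85235*(-287/25) + 20049/100673 = 4892489/5 + 20049/100673 = 492541645342/503365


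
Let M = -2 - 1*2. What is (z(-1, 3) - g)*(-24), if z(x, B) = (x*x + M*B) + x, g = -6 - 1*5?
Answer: 24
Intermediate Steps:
g = -11 (g = -6 - 5 = -11)
M = -4 (M = -2 - 2 = -4)
z(x, B) = x + x² - 4*B (z(x, B) = (x*x - 4*B) + x = (x² - 4*B) + x = x + x² - 4*B)
(z(-1, 3) - g)*(-24) = ((-1 + (-1)² - 4*3) - 1*(-11))*(-24) = ((-1 + 1 - 12) + 11)*(-24) = (-12 + 11)*(-24) = -1*(-24) = 24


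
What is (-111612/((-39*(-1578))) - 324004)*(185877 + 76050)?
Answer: -290156412047670/3419 ≈ -8.4866e+10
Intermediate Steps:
(-111612/((-39*(-1578))) - 324004)*(185877 + 76050) = (-111612/61542 - 324004)*261927 = (-111612*1/61542 - 324004)*261927 = (-18602/10257 - 324004)*261927 = -3323327630/10257*261927 = -290156412047670/3419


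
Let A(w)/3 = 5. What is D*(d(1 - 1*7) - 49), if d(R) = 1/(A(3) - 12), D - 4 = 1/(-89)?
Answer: -51830/267 ≈ -194.12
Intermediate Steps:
A(w) = 15 (A(w) = 3*5 = 15)
D = 355/89 (D = 4 + 1/(-89) = 4 - 1/89 = 355/89 ≈ 3.9888)
d(R) = 1/3 (d(R) = 1/(15 - 12) = 1/3)
D*(d(1 - 1*7) - 49) = 355*(1/3 - 49)/89 = (355/89)*(-146/3) = -51830/267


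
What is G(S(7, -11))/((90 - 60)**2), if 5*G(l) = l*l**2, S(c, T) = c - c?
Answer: 0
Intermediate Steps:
S(c, T) = 0
G(l) = l**3/5 (G(l) = (l*l**2)/5 = l**3/5)
G(S(7, -11))/((90 - 60)**2) = ((1/5)*0**3)/((90 - 60)**2) = ((1/5)*0)/(30**2) = 0/900 = 0*(1/900) = 0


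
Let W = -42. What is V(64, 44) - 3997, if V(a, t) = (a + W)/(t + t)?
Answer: -15987/4 ≈ -3996.8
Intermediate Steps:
V(a, t) = (-42 + a)/(2*t) (V(a, t) = (a - 42)/(t + t) = (-42 + a)/((2*t)) = (-42 + a)*(1/(2*t)) = (-42 + a)/(2*t))
V(64, 44) - 3997 = (1/2)*(-42 + 64)/44 - 3997 = (1/2)*(1/44)*22 - 3997 = 1/4 - 3997 = -15987/4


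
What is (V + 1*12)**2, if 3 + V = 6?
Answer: 225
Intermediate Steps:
V = 3 (V = -3 + 6 = 3)
(V + 1*12)**2 = (3 + 1*12)**2 = (3 + 12)**2 = 15**2 = 225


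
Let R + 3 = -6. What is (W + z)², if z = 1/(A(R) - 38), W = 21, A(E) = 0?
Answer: 635209/1444 ≈ 439.90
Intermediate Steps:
R = -9 (R = -3 - 6 = -9)
z = -1/38 (z = 1/(0 - 38) = 1/(-38) = -1/38 ≈ -0.026316)
(W + z)² = (21 - 1/38)² = (797/38)² = 635209/1444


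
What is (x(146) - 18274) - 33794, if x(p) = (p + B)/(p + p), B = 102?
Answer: -3800902/73 ≈ -52067.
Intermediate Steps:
x(p) = (102 + p)/(2*p) (x(p) = (p + 102)/(p + p) = (102 + p)/((2*p)) = (102 + p)*(1/(2*p)) = (102 + p)/(2*p))
(x(146) - 18274) - 33794 = ((½)*(102 + 146)/146 - 18274) - 33794 = ((½)*(1/146)*248 - 18274) - 33794 = (62/73 - 18274) - 33794 = -1333940/73 - 33794 = -3800902/73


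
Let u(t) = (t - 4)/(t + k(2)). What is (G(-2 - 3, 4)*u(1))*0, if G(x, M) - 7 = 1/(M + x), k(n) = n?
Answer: 0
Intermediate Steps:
G(x, M) = 7 + 1/(M + x)
u(t) = (-4 + t)/(2 + t) (u(t) = (t - 4)/(t + 2) = (-4 + t)/(2 + t))
(G(-2 - 3, 4)*u(1))*0 = (((1 + 7*4 + 7*(-2 - 3))/(4 + (-2 - 3)))*((-4 + 1)/(2 + 1)))*0 = (((1 + 28 + 7*(-5))/(4 - 5))*(-3/3))*0 = (((1 + 28 - 35)/(-1))*((⅓)*(-3)))*0 = (-1*(-6)*(-1))*0 = (6*(-1))*0 = -6*0 = 0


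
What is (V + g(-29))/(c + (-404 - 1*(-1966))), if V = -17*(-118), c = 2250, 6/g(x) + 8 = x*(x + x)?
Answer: 559675/1063548 ≈ 0.52623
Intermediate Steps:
g(x) = 6/(-8 + 2*x**2) (g(x) = 6/(-8 + x*(x + x)) = 6/(-8 + x*(2*x)) = 6/(-8 + 2*x**2))
V = 2006
(V + g(-29))/(c + (-404 - 1*(-1966))) = (2006 + 3/(-4 + (-29)**2))/(2250 + (-404 - 1*(-1966))) = (2006 + 3/(-4 + 841))/(2250 + (-404 + 1966)) = (2006 + 3/837)/(2250 + 1562) = (2006 + 3*(1/837))/3812 = (2006 + 1/279)*(1/3812) = (559675/279)*(1/3812) = 559675/1063548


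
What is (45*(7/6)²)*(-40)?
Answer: -2450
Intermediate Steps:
(45*(7/6)²)*(-40) = (45*(49/36))*(-40) = (245/4)*(-40) = -2450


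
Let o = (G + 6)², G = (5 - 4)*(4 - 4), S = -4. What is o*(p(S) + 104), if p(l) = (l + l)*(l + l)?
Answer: 6048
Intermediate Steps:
G = 0 (G = 1*0 = 0)
p(l) = 4*l² (p(l) = (2*l)*(2*l) = 4*l²)
o = 36 (o = (0 + 6)² = 6² = 36)
o*(p(S) + 104) = 36*(4*(-4)² + 104) = 36*(4*16 + 104) = 36*(64 + 104) = 36*168 = 6048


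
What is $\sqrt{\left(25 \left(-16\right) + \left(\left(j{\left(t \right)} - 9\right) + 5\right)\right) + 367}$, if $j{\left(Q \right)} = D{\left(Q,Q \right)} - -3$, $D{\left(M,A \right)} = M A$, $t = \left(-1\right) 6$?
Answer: $\sqrt{2} \approx 1.4142$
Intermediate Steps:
$t = -6$
$D{\left(M,A \right)} = A M$
$j{\left(Q \right)} = 3 + Q^{2}$ ($j{\left(Q \right)} = Q Q - -3 = Q^{2} + 3 = 3 + Q^{2}$)
$\sqrt{\left(25 \left(-16\right) + \left(\left(j{\left(t \right)} - 9\right) + 5\right)\right) + 367} = \sqrt{\left(25 \left(-16\right) + \left(\left(\left(3 + \left(-6\right)^{2}\right) - 9\right) + 5\right)\right) + 367} = \sqrt{\left(-400 + \left(\left(\left(3 + 36\right) - 9\right) + 5\right)\right) + 367} = \sqrt{\left(-400 + \left(\left(39 - 9\right) + 5\right)\right) + 367} = \sqrt{\left(-400 + \left(30 + 5\right)\right) + 367} = \sqrt{\left(-400 + 35\right) + 367} = \sqrt{-365 + 367} = \sqrt{2}$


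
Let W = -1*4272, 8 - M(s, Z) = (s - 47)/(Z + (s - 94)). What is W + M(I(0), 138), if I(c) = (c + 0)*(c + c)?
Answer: -187569/44 ≈ -4262.9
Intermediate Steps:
I(c) = 2*c**2 (I(c) = c*(2*c) = 2*c**2)
M(s, Z) = 8 - (-47 + s)/(-94 + Z + s) (M(s, Z) = 8 - (s - 47)/(Z + (s - 94)) = 8 - (-47 + s)/(Z + (-94 + s)) = 8 - (-47 + s)/(-94 + Z + s))
W = -4272
W + M(I(0), 138) = -4272 + (-705 + 7*(2*0**2) + 8*138)/(-94 + 138 + 2*0**2) = -4272 + (-705 + 7*(2*0) + 1104)/(-94 + 138 + 2*0) = -4272 + (-705 + 7*0 + 1104)/(-94 + 138 + 0) = -4272 + (-705 + 0 + 1104)/44 = -4272 + (1/44)*399 = -4272 + 399/44 = -187569/44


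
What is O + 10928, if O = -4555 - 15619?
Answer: -9246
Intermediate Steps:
O = -20174
O + 10928 = -20174 + 10928 = -9246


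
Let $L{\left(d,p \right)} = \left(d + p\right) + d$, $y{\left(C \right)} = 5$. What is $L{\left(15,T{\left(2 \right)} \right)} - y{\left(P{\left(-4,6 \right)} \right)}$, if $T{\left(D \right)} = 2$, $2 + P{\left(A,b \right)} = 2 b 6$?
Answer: $27$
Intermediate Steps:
$P{\left(A,b \right)} = -2 + 12 b$ ($P{\left(A,b \right)} = -2 + 2 b 6 = -2 + 12 b$)
$L{\left(d,p \right)} = p + 2 d$
$L{\left(15,T{\left(2 \right)} \right)} - y{\left(P{\left(-4,6 \right)} \right)} = \left(2 + 2 \cdot 15\right) - 5 = \left(2 + 30\right) - 5 = 32 - 5 = 27$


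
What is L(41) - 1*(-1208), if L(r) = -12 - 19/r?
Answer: 49017/41 ≈ 1195.5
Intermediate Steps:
L(r) = -12 - 19/r
L(41) - 1*(-1208) = (-12 - 19/41) - 1*(-1208) = (-12 - 19*1/41) + 1208 = (-12 - 19/41) + 1208 = -511/41 + 1208 = 49017/41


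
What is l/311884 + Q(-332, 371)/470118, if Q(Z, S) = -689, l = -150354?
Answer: -8862376231/18327785289 ≈ -0.48355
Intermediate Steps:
l/311884 + Q(-332, 371)/470118 = -150354/311884 - 689/470118 = -150354*1/311884 - 689*1/470118 = -75177/155942 - 689/470118 = -8862376231/18327785289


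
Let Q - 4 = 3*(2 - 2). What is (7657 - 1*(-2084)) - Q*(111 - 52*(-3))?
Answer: 8673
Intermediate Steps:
Q = 4 (Q = 4 + 3*(2 - 2) = 4 + 3*0 = 4 + 0 = 4)
(7657 - 1*(-2084)) - Q*(111 - 52*(-3)) = (7657 - 1*(-2084)) - 4*(111 - 52*(-3)) = (7657 + 2084) - 4*(111 + 156) = 9741 - 4*267 = 9741 - 1*1068 = 9741 - 1068 = 8673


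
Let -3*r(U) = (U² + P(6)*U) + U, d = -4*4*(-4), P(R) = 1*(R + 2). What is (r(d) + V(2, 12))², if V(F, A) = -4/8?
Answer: 87366409/36 ≈ 2.4268e+6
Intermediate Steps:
P(R) = 2 + R (P(R) = 1*(2 + R) = 2 + R)
d = 64 (d = -16*(-4) = 64)
r(U) = -3*U - U²/3 (r(U) = -((U² + (2 + 6)*U) + U)/3 = -((U² + 8*U) + U)/3 = -(U² + 9*U)/3 = -3*U - U²/3)
V(F, A) = -½ (V(F, A) = -4*⅛ = -½)
(r(d) + V(2, 12))² = (-⅓*64*(9 + 64) - ½)² = (-⅓*64*73 - ½)² = (-4672/3 - ½)² = (-9347/6)² = 87366409/36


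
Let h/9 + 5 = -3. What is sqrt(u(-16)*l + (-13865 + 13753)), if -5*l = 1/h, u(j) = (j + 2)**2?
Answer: I*sqrt(100310)/30 ≈ 10.557*I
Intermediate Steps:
h = -72 (h = -45 + 9*(-3) = -45 - 27 = -72)
u(j) = (2 + j)**2
l = 1/360 (l = -1/5/(-72) = -1/5*(-1/72) = 1/360 ≈ 0.0027778)
sqrt(u(-16)*l + (-13865 + 13753)) = sqrt((2 - 16)**2*(1/360) + (-13865 + 13753)) = sqrt((-14)**2*(1/360) - 112) = sqrt(196*(1/360) - 112) = sqrt(49/90 - 112) = sqrt(-10031/90) = I*sqrt(100310)/30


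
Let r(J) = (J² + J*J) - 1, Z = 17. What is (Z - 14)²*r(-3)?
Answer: 153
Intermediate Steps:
r(J) = -1 + 2*J² (r(J) = (J² + J²) - 1 = 2*J² - 1 = -1 + 2*J²)
(Z - 14)²*r(-3) = (17 - 14)²*(-1 + 2*(-3)²) = 3²*(-1 + 2*9) = 9*(-1 + 18) = 9*17 = 153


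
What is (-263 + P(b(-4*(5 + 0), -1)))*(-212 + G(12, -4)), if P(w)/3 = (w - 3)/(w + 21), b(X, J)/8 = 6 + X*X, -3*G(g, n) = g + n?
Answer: 78201104/1401 ≈ 55818.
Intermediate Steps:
G(g, n) = -g/3 - n/3 (G(g, n) = -(g + n)/3 = -g/3 - n/3)
b(X, J) = 48 + 8*X² (b(X, J) = 8*(6 + X*X) = 8*(6 + X²) = 48 + 8*X²)
P(w) = 3*(-3 + w)/(21 + w) (P(w) = 3*((w - 3)/(w + 21)) = 3*((-3 + w)/(21 + w)) = 3*(-3 + w)/(21 + w))
(-263 + P(b(-4*(5 + 0), -1)))*(-212 + G(12, -4)) = (-263 + 3*(-3 + (48 + 8*(-4*(5 + 0))²))/(21 + (48 + 8*(-4*(5 + 0))²)))*(-212 + (-⅓*12 - ⅓*(-4))) = (-263 + 3*(-3 + (48 + 8*(-4*5)²))/(21 + (48 + 8*(-4*5)²)))*(-212 + (-4 + 4/3)) = (-263 + 3*(-3 + (48 + 8*(-20)²))/(21 + (48 + 8*(-20)²)))*(-212 - 8/3) = (-263 + 3*(-3 + (48 + 8*400))/(21 + (48 + 8*400)))*(-644/3) = (-263 + 3*(-3 + (48 + 3200))/(21 + (48 + 3200)))*(-644/3) = (-263 + 3*(-3 + 3248)/(21 + 3248))*(-644/3) = (-263 + 3*3245/3269)*(-644/3) = (-263 + 3*(1/3269)*3245)*(-644/3) = (-263 + 9735/3269)*(-644/3) = -850012/3269*(-644/3) = 78201104/1401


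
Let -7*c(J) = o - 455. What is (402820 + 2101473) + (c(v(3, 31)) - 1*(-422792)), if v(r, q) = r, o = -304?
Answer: 20490354/7 ≈ 2.9272e+6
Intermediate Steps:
c(J) = 759/7 (c(J) = -(-304 - 455)/7 = -⅐*(-759) = 759/7)
(402820 + 2101473) + (c(v(3, 31)) - 1*(-422792)) = (402820 + 2101473) + (759/7 - 1*(-422792)) = 2504293 + (759/7 + 422792) = 2504293 + 2960303/7 = 20490354/7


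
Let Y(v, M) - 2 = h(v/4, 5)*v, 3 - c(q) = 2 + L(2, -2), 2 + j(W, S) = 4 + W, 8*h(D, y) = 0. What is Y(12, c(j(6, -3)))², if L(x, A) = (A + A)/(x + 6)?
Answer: 4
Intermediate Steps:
h(D, y) = 0 (h(D, y) = (⅛)*0 = 0)
j(W, S) = 2 + W (j(W, S) = -2 + (4 + W) = 2 + W)
L(x, A) = 2*A/(6 + x) (L(x, A) = (2*A)/(6 + x) = 2*A/(6 + x))
c(q) = 3/2 (c(q) = 3 - (2 + 2*(-2)/(6 + 2)) = 3 - (2 + 2*(-2)/8) = 3 - (2 + 2*(-2)*(⅛)) = 3 - (2 - ½) = 3 - 1*3/2 = 3 - 3/2 = 3/2)
Y(v, M) = 2 (Y(v, M) = 2 + 0*v = 2 + 0 = 2)
Y(12, c(j(6, -3)))² = 2² = 4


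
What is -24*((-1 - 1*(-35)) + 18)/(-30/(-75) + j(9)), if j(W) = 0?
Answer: -3120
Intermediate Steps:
-24*((-1 - 1*(-35)) + 18)/(-30/(-75) + j(9)) = -24*((-1 - 1*(-35)) + 18)/(-30/(-75) + 0) = -24*((-1 + 35) + 18)/(-30*(-1/75) + 0) = -24*(34 + 18)/(2/5 + 0) = -1248/2/5 = -1248*5/2 = -24*130 = -3120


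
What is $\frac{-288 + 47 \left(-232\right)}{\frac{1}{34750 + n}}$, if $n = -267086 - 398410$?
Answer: $7059309232$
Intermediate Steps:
$n = -665496$
$\frac{-288 + 47 \left(-232\right)}{\frac{1}{34750 + n}} = \frac{-288 + 47 \left(-232\right)}{\frac{1}{34750 - 665496}} = \frac{-288 - 10904}{\frac{1}{-630746}} = - \frac{11192}{- \frac{1}{630746}} = \left(-11192\right) \left(-630746\right) = 7059309232$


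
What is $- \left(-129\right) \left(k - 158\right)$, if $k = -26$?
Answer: $-23736$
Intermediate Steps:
$- \left(-129\right) \left(k - 158\right) = - \left(-129\right) \left(-26 - 158\right) = - \left(-129\right) \left(-184\right) = \left(-1\right) 23736 = -23736$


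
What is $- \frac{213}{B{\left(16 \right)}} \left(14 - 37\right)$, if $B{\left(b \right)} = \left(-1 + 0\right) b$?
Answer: $- \frac{4899}{16} \approx -306.19$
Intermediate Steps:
$B{\left(b \right)} = - b$
$- \frac{213}{B{\left(16 \right)}} \left(14 - 37\right) = - \frac{213}{\left(-1\right) 16} \left(14 - 37\right) = - \frac{213}{-16} \left(14 - 37\right) = \left(-213\right) \left(- \frac{1}{16}\right) \left(-23\right) = \frac{213}{16} \left(-23\right) = - \frac{4899}{16}$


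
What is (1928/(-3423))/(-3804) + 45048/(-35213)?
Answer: -146626565438/114627928149 ≈ -1.2792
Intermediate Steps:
(1928/(-3423))/(-3804) + 45048/(-35213) = (1928*(-1/3423))*(-1/3804) + 45048*(-1/35213) = -1928/3423*(-1/3804) - 45048/35213 = 482/3255273 - 45048/35213 = -146626565438/114627928149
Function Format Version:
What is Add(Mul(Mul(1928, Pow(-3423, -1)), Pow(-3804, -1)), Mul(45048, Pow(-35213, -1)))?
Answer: Rational(-146626565438, 114627928149) ≈ -1.2792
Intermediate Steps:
Add(Mul(Mul(1928, Pow(-3423, -1)), Pow(-3804, -1)), Mul(45048, Pow(-35213, -1))) = Add(Mul(Mul(1928, Rational(-1, 3423)), Rational(-1, 3804)), Mul(45048, Rational(-1, 35213))) = Add(Mul(Rational(-1928, 3423), Rational(-1, 3804)), Rational(-45048, 35213)) = Add(Rational(482, 3255273), Rational(-45048, 35213)) = Rational(-146626565438, 114627928149)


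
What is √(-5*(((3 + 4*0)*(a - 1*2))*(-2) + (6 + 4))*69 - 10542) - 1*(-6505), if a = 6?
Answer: 6505 + 4*I*√357 ≈ 6505.0 + 75.578*I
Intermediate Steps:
√(-5*(((3 + 4*0)*(a - 1*2))*(-2) + (6 + 4))*69 - 10542) - 1*(-6505) = √(-5*(((3 + 4*0)*(6 - 1*2))*(-2) + (6 + 4))*69 - 10542) - 1*(-6505) = √(-5*(((3 + 0)*(6 - 2))*(-2) + 10)*69 - 10542) + 6505 = √(-5*((3*4)*(-2) + 10)*69 - 10542) + 6505 = √(-5*(12*(-2) + 10)*69 - 10542) + 6505 = √(-5*(-24 + 10)*69 - 10542) + 6505 = √(-5*(-14)*69 - 10542) + 6505 = √(70*69 - 10542) + 6505 = √(4830 - 10542) + 6505 = √(-5712) + 6505 = 4*I*√357 + 6505 = 6505 + 4*I*√357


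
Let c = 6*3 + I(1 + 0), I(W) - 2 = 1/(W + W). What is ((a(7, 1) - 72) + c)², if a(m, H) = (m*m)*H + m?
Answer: 81/4 ≈ 20.250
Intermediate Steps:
I(W) = 2 + 1/(2*W) (I(W) = 2 + 1/(W + W) = 2 + 1/(2*W))
a(m, H) = m + H*m² (a(m, H) = m²*H + m = H*m² + m = m + H*m²)
c = 41/2 (c = 6*3 + (2 + 1/(2*(1 + 0))) = 18 + (2 + (½)/1) = 18 + (2 + (½)*1) = 18 + (2 + ½) = 18 + 5/2 = 41/2 ≈ 20.500)
((a(7, 1) - 72) + c)² = ((7*(1 + 1*7) - 72) + 41/2)² = ((7*(1 + 7) - 72) + 41/2)² = ((7*8 - 72) + 41/2)² = ((56 - 72) + 41/2)² = (-16 + 41/2)² = (9/2)² = 81/4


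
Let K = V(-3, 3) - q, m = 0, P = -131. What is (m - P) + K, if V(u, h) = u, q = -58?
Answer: 186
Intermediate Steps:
K = 55 (K = -3 - 1*(-58) = -3 + 58 = 55)
(m - P) + K = (0 - 1*(-131)) + 55 = (0 + 131) + 55 = 131 + 55 = 186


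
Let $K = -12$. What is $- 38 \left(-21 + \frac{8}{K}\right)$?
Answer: $\frac{2470}{3} \approx 823.33$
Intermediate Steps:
$- 38 \left(-21 + \frac{8}{K}\right) = - 38 \left(-21 + \frac{8}{-12}\right) = - 38 \left(-21 + 8 \left(- \frac{1}{12}\right)\right) = - 38 \left(-21 - \frac{2}{3}\right) = \left(-38\right) \left(- \frac{65}{3}\right) = \frac{2470}{3}$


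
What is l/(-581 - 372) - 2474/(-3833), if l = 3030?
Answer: -9256268/3652849 ≈ -2.5340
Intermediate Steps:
l/(-581 - 372) - 2474/(-3833) = 3030/(-581 - 372) - 2474/(-3833) = 3030/(-953) - 2474*(-1/3833) = 3030*(-1/953) + 2474/3833 = -3030/953 + 2474/3833 = -9256268/3652849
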